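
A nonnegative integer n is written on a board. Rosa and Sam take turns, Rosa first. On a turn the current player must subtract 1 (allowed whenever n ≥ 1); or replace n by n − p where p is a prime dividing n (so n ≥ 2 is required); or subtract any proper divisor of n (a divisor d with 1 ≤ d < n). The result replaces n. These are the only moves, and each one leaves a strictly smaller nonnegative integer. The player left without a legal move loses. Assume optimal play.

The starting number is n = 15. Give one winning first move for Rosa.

Use the standard recursion: the mover loses at a terminal position; elsewhere, the mover wins exactly when some move hands the opponent an L position.
n=0: no move → L
n=1: →0(L), so W
n=2: →0(L), so W
n=3: →0(L), so W
n=4: →2(W), 3(W) — all W, so L
n=5: →0(L), so W
n=6: →4(L), so W
n=7: →0(L), so W
n=8: →4(L), so W
n=9: →6(W), 8(W) — all W, so L
n=10: →9(L), so W
n=11: →0(L), so W
n=12: →9(L), so W
n=13: →0(L), so W
n=14: →7(W), 12(W), 13(W) — all W, so L
n=15: →14(L), so W
From 15, the L positions reachable in one move are: 14.

Move to 14.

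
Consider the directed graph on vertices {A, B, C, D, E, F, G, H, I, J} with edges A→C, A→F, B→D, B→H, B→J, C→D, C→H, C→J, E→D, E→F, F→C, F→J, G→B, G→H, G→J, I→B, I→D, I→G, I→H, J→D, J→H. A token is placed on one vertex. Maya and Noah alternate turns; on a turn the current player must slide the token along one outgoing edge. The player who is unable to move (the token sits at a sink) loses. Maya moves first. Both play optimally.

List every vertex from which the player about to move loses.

Classify positions by backward induction: terminal positions (no move available) are L. From any other position, the mover wins iff some move reaches an L.
Every edge goes from a vertex to one that appears earlier in the order H, D, J, B, C, G, F, E, A, I, so processing vertices in that order labels each vertex after all of its successors.
H: no outgoing edge → L
D: no outgoing edge → L
J: W (go to D, an L position)
B: W (go to D, an L position)
C: W (go to D, an L position)
G: W (go to H, an L position)
F: L (options C(W), J(W) are all W)
E: W (go to F, an L position)
A: W (go to F, an L position)
I: W (go to D, an L position)
The losing starting vertices are exactly the entries labelled L in this table (3 of them).

D, F, H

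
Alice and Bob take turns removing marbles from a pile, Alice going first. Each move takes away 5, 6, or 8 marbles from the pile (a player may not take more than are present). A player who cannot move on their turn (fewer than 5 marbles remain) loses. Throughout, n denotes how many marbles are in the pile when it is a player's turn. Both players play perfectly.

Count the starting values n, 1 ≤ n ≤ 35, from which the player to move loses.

Work bottom-up. With no move the player to move loses. Otherwise the position is W if at least one move leads to an L position for the opponent, and L if every move leads to a W.
n=0: no move → L
n=1: no move → L
n=2: no move → L
n=3: no move → L
n=4: no move → L
n=5: W (go to 0, an L position)
n=6: W (go to 1, an L position)
n=7: W (go to 2, an L position)
n=8: W (go to 3, an L position)
n=9: W (go to 4, an L position)
n=10: W (go to 4, an L position)
n=11: W (go to 3, an L position)
n=12: W (go to 4, an L position)
n=13: L (options 8(W), 7(W), 5(W) are all W)
n=14: L (options 9(W), 8(W), 6(W) are all W)
n=15: L (options 10(W), 9(W), 7(W) are all W)
n=16: L (options 11(W), 10(W), 8(W) are all W)
n=17: L (options 12(W), 11(W), 9(W) are all W)
n=18: W (go to 13, an L position)
n=19: W (go to 14, an L position)
n=20: W (go to 15, an L position)
n=21: W (go to 16, an L position)
n=22: W (go to 17, an L position)
n=23: W (go to 17, an L position)
n=24: W (go to 16, an L position)
n=25: W (go to 17, an L position)
n=26: L (options 21(W), 20(W), 18(W) are all W)
n=27: L (options 22(W), 21(W), 19(W) are all W)
n=28: L (options 23(W), 22(W), 20(W) are all W)
n=29: L (options 24(W), 23(W), 21(W) are all W)
n=30: L (options 25(W), 24(W), 22(W) are all W)
n=31: W (go to 26, an L position)
n=32: W (go to 27, an L position)
n=33: W (go to 28, an L position)
n=34: W (go to 29, an L position)
n=35: W (go to 30, an L position)
L entries with 1 ≤ n ≤ 35 (n=0 is outside the asked range and is not counted): n = 1, 2, 3, 4, 13, 14, 15, 16, 17, 26, 27, 28, 29, 30; that makes 14.

14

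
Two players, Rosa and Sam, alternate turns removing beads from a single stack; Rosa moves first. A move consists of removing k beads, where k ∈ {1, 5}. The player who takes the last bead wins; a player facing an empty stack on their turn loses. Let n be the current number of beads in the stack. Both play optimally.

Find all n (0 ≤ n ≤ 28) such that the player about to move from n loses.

0, 2, 4, 6, 8, 10, 12, 14, 16, 18, 20, 22, 24, 26, 28

Label each position W (a win for the player to move) or L (a loss). A position with no legal move is L; any other position is W exactly when some move reaches an L, and L when every move reaches a W.
n=0: no move → L
n=1: →0(L), so W
n=2: →1(W) only, which is W, so L
n=3: →2(L), so W
n=4: →3(W) only, which is W, so L
n=5: →4(L), so W
n=6: →5(W), 1(W) — all W, so L
n=7: →6(L), so W
n=8: →7(W), 3(W) — all W, so L
n=9: →8(L), so W
n=10: →9(W), 5(W) — all W, so L
n=11: →10(L), so W
n=12: →11(W), 7(W) — all W, so L
n=13: →12(L), so W
n=14: →13(W), 9(W) — all W, so L
n=15: →14(L), so W
n=16: →15(W), 11(W) — all W, so L
n=17: →16(L), so W
n=18: →17(W), 13(W) — all W, so L
n=19: →18(L), so W
n=20: →19(W), 15(W) — all W, so L
n=21: →20(L), so W
n=22: →21(W), 17(W) — all W, so L
n=23: →22(L), so W
n=24: →23(W), 19(W) — all W, so L
n=25: →24(L), so W
n=26: →25(W), 21(W) — all W, so L
n=27: →26(L), so W
n=28: →27(W), 23(W) — all W, so L
Reading off the rows marked L gives the requested list; there are 15 such values of n.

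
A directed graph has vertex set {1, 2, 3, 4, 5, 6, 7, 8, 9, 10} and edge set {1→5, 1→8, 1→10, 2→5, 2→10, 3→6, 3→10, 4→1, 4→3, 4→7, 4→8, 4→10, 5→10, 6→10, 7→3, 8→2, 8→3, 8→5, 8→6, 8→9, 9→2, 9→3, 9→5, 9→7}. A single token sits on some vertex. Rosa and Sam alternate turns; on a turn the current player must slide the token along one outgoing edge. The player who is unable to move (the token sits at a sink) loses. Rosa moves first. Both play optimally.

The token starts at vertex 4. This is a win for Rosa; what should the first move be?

Use the standard recursion: the mover loses at a terminal position; elsewhere, the mover wins exactly when some move hands the opponent an L position.
Every edge goes from a vertex to one that appears earlier in the order 10, 6, 3, 7, 5, 2, 9, 8, 1, 4, so processing vertices in that order labels each vertex after all of its successors.
10: no outgoing edge → L
6: W (go to 10, an L position)
3: W (go to 10, an L position)
7: L (sole option 3(W) is W)
5: W (go to 10, an L position)
2: W (go to 10, an L position)
9: W (go to 7, an L position)
8: L (options 9(W), 2(W), 5(W), 3(W), 6(W) are all W)
1: W (go to 8, an L position)
4: W (go to 8, an L position)
From 4, the L positions reachable in one move are: 8, 7, 10. Any move reaching one of these is winning.

Move to 8.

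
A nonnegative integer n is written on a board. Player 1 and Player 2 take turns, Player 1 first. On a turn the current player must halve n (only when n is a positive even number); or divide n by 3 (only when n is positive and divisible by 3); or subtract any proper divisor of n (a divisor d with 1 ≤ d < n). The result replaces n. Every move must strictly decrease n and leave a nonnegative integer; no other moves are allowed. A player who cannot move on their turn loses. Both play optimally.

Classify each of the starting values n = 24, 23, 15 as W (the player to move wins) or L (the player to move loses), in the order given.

24: W, 23: L, 15: L

Classify positions by backward induction: terminal positions (no move available) are L. From any other position, the mover wins iff some move reaches an L.
n=0: no move → L
n=1: no move → L
n=2: W (go to 1, an L position)
n=3: W (go to 1, an L position)
n=4: L (options 2(W), 3(W) are all W)
n=5: W (go to 4, an L position)
n=6: W (go to 4, an L position)
n=7: L (sole option 6(W) is W)
n=8: W (go to 4, an L position)
n=9: L (options 3(W), 6(W), 8(W) are all W)
n=10: W (go to 9, an L position)
n=11: L (sole option 10(W) is W)
n=12: W (go to 4, an L position)
n=13: L (sole option 12(W) is W)
n=14: W (go to 7, an L position)
n=15: L (options 5(W), 10(W), 12(W), 14(W) are all W)
n=16: W (go to 15, an L position)
n=17: L (sole option 16(W) is W)
n=18: W (go to 9, an L position)
n=19: L (sole option 18(W) is W)
n=20: W (go to 15, an L position)
n=21: W (go to 7, an L position)
n=22: W (go to 11, an L position)
n=23: L (sole option 22(W) is W)
n=24: W (go to 23, an L position)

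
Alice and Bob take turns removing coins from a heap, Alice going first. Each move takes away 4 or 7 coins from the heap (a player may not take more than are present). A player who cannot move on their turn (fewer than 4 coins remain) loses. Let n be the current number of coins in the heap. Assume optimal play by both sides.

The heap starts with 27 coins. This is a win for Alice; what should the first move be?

Label each position W (a win for the player to move) or L (a loss). A position with no legal move is L; any other position is W exactly when some move reaches an L, and L when every move reaches a W.
n=0: no move → L
n=1: no move → L
n=2: no move → L
n=3: no move → L
n=4: →0(L), so W
n=5: →1(L), so W
n=6: →2(L), so W
n=7: →3(L), so W
n=8: →1(L), so W
n=9: →2(L), so W
n=10: →3(L), so W
n=11: →7(W), 4(W) — all W, so L
n=12: →8(W), 5(W) — all W, so L
n=13: →9(W), 6(W) — all W, so L
n=14: →10(W), 7(W) — all W, so L
n=15: →11(L), so W
n=16: →12(L), so W
n=17: →13(L), so W
n=18: →14(L), so W
n=19: →12(L), so W
n=20: →13(L), so W
n=21: →14(L), so W
n=22: →18(W), 15(W) — all W, so L
n=23: →19(W), 16(W) — all W, so L
n=24: →20(W), 17(W) — all W, so L
n=25: →21(W), 18(W) — all W, so L
n=26: →22(L), so W
n=27: →23(L), so W
From 27, the L positions reachable in one move are: 23.

Remove 4, leaving 23.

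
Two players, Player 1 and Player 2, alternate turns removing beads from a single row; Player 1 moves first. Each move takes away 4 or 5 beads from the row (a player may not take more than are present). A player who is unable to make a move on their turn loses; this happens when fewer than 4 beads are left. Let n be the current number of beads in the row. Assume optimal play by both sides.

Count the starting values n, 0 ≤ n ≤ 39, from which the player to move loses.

20

Build the W/L table. Terminal = L. A non-terminal position is W if it has a move to some L; otherwise it is L.
n=0: no move → L
n=1: no move → L
n=2: no move → L
n=3: no move → L
n=4: W (go to 0, an L position)
n=5: W (go to 1, an L position)
n=6: W (go to 2, an L position)
n=7: W (go to 3, an L position)
n=8: W (go to 3, an L position)
n=9: L (options 5(W), 4(W) are all W)
n=10: L (options 6(W), 5(W) are all W)
n=11: L (options 7(W), 6(W) are all W)
n=12: L (options 8(W), 7(W) are all W)
n=13: W (go to 9, an L position)
n=14: W (go to 10, an L position)
n=15: W (go to 11, an L position)
n=16: W (go to 12, an L position)
n=17: W (go to 12, an L position)
n=18: L (options 14(W), 13(W) are all W)
n=19: L (options 15(W), 14(W) are all W)
n=20: L (options 16(W), 15(W) are all W)
n=21: L (options 17(W), 16(W) are all W)
n=22: W (go to 18, an L position)
n=23: W (go to 19, an L position)
n=24: W (go to 20, an L position)
n=25: W (go to 21, an L position)
n=26: W (go to 21, an L position)
n=27: L (options 23(W), 22(W) are all W)
n=28: L (options 24(W), 23(W) are all W)
n=29: L (options 25(W), 24(W) are all W)
n=30: L (options 26(W), 25(W) are all W)
n=31: W (go to 27, an L position)
n=32: W (go to 28, an L position)
n=33: W (go to 29, an L position)
n=34: W (go to 30, an L position)
n=35: W (go to 30, an L position)
n=36: L (options 32(W), 31(W) are all W)
n=37: L (options 33(W), 32(W) are all W)
n=38: L (options 34(W), 33(W) are all W)
n=39: L (options 35(W), 34(W) are all W)
L entries with 0 ≤ n ≤ 39: n = 0, 1, 2, 3, 9, 10, 11, 12, 18, 19, 20, 21, 27, 28, 29, 30, 36, 37, 38, 39; that makes 20.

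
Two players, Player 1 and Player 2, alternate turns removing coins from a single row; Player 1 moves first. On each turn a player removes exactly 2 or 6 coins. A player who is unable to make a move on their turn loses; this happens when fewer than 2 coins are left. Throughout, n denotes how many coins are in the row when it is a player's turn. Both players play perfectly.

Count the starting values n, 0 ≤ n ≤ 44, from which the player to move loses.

23

Compute win/loss labels from the base case upward. A position with no move is L. Any other position is W if it can reach an L in one move, else L.
n=0: no move → L
n=1: no move → L
n=2: reaches L-position 0 → W
n=3: reaches L-position 1 → W
n=4: only reaches 2(W), which is W → L
n=5: only reaches 3(W), which is W → L
n=6: reaches L-position 4 → W
n=7: reaches L-position 5 → W
n=8: only reaches 6(W), 2(W), all W → L
n=9: only reaches 7(W), 3(W), all W → L
n=10: reaches L-position 8 → W
n=11: reaches L-position 9 → W
n=12: only reaches 10(W), 6(W), all W → L
n=13: only reaches 11(W), 7(W), all W → L
n=14: reaches L-position 12 → W
n=15: reaches L-position 13 → W
n=16: only reaches 14(W), 10(W), all W → L
n=17: only reaches 15(W), 11(W), all W → L
n=18: reaches L-position 16 → W
n=19: reaches L-position 17 → W
n=20: only reaches 18(W), 14(W), all W → L
n=21: only reaches 19(W), 15(W), all W → L
n=22: reaches L-position 20 → W
n=23: reaches L-position 21 → W
n=24: only reaches 22(W), 18(W), all W → L
n=25: only reaches 23(W), 19(W), all W → L
n=26: reaches L-position 24 → W
n=27: reaches L-position 25 → W
n=28: only reaches 26(W), 22(W), all W → L
n=29: only reaches 27(W), 23(W), all W → L
n=30: reaches L-position 28 → W
n=31: reaches L-position 29 → W
n=32: only reaches 30(W), 26(W), all W → L
n=33: only reaches 31(W), 27(W), all W → L
n=34: reaches L-position 32 → W
n=35: reaches L-position 33 → W
n=36: only reaches 34(W), 30(W), all W → L
n=37: only reaches 35(W), 31(W), all W → L
n=38: reaches L-position 36 → W
n=39: reaches L-position 37 → W
n=40: only reaches 38(W), 34(W), all W → L
n=41: only reaches 39(W), 35(W), all W → L
n=42: reaches L-position 40 → W
n=43: reaches L-position 41 → W
n=44: only reaches 42(W), 38(W), all W → L
L entries with 0 ≤ n ≤ 44: n = 0, 1, 4, 5, 8, 9, 12, 13, 16, 17, 20, 21, 24, 25, 28, 29, 32, 33, 36, 37, 40, 41, 44; that makes 23.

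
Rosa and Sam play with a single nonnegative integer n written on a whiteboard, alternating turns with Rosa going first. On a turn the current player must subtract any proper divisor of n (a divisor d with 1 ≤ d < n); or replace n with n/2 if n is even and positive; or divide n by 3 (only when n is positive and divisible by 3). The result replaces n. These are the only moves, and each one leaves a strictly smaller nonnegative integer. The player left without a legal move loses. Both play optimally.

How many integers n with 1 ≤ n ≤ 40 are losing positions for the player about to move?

Use the standard recursion: the mover loses at a terminal position; elsewhere, the mover wins exactly when some move hands the opponent an L position.
n=0: no move → L
n=1: no move → L
n=2: →1(L), so W
n=3: →1(L), so W
n=4: →2(W), 3(W) — all W, so L
n=5: →4(L), so W
n=6: →4(L), so W
n=7: →6(W) only, which is W, so L
n=8: →4(L), so W
n=9: →3(W), 6(W), 8(W) — all W, so L
n=10: →9(L), so W
n=11: →10(W) only, which is W, so L
n=12: →4(L), so W
n=13: →12(W) only, which is W, so L
n=14: →7(L), so W
n=15: →5(W), 10(W), 12(W), 14(W) — all W, so L
n=16: →15(L), so W
n=17: →16(W) only, which is W, so L
n=18: →9(L), so W
n=19: →18(W) only, which is W, so L
n=20: →15(L), so W
n=21: →7(L), so W
n=22: →11(L), so W
n=23: →22(W) only, which is W, so L
n=24: →23(L), so W
n=25: →20(W), 24(W) — all W, so L
n=26: →13(L), so W
n=27: →9(L), so W
n=28: →14(W), 21(W), 24(W), 26(W), 27(W) — all W, so L
n=29: →28(L), so W
n=30: →15(L), so W
n=31: →30(W) only, which is W, so L
n=32: →28(L), so W
n=33: →11(L), so W
n=34: →17(L), so W
n=35: →28(L), so W
n=36: →12(W), 18(W), 24(W), 27(W), 30(W), 32(W), 33(W), 34(W), 35(W) — all W, so L
n=37: →36(L), so W
n=38: →19(L), so W
n=39: →13(L), so W
n=40: →36(L), so W
L entries with 1 ≤ n ≤ 40 (n=0 is outside the asked range and is not counted): n = 1, 4, 7, 9, 11, 13, 15, 17, 19, 23, 25, 28, 31, 36; that makes 14.

14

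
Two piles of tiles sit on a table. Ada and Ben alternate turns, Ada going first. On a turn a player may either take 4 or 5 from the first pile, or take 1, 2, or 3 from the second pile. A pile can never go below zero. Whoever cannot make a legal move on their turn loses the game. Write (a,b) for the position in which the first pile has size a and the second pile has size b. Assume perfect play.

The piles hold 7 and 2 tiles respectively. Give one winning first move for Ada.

Move to (7,1).

Build the W/L table. Terminal = L. A non-terminal position is W if it has a move to some L; otherwise it is L.
No move ever increases a pile, so every position that can arise here has a ≤ 7 and b ≤ 2; it is enough to label the cells with 0 ≤ a ≤ 7 and 0 ≤ b ≤ 2.
Every move lowers a or b (never raises either), so fill the grid row by row in increasing a, and left to right within a row: each cell's successors are then already labelled.
      b=0  b=1  b=2
a=0:    L    W    W
a=1:    L    W    W
a=2:    L    W    W
a=3:    L    W    W
a=4:    W    L    W
a=5:    W    L    W
a=6:    W    L    W
a=7:    W    L    W
Cells with no legal move (terminal, hence L): (0,0), (1,0), (2,0), (3,0).
The remaining L cells, each justified by listing all of its moves:
(4,1): moves to (0,1)(W), (4,0)(W); every one is W ⇒ L
(5,1): moves to (1,1)(W), (0,1)(W), (5,0)(W); every one is W ⇒ L
(6,1): moves to (2,1)(W), (1,1)(W), (6,0)(W); every one is W ⇒ L
(7,1): moves to (3,1)(W), (2,1)(W), (7,0)(W); every one is W ⇒ L
Every other cell has at least one move into one of the L cells above, so it is W.
From (7,2), the L positions reachable in one move are: (7,1).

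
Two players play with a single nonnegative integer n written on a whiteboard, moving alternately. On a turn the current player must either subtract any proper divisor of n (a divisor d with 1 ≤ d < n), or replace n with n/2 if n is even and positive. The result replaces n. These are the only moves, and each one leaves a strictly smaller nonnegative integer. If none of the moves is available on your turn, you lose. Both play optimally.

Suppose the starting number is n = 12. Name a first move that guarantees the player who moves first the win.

Label each position W (a win for the player to move) or L (a loss). A position with no legal move is L; any other position is W exactly when some move reaches an L, and L when every move reaches a W.
n=0: no move → L
n=1: no move → L
n=2: W (go to 1, an L position)
n=3: L (sole option 2(W) is W)
n=4: W (go to 3, an L position)
n=5: L (sole option 4(W) is W)
n=6: W (go to 3, an L position)
n=7: L (sole option 6(W) is W)
n=8: W (go to 7, an L position)
n=9: L (options 6(W), 8(W) are all W)
n=10: W (go to 5, an L position)
n=11: L (sole option 10(W) is W)
n=12: W (go to 9, an L position)
From 12, the L positions reachable in one move are: 9, 11. Any move reaching one of these is winning.

Move to 9.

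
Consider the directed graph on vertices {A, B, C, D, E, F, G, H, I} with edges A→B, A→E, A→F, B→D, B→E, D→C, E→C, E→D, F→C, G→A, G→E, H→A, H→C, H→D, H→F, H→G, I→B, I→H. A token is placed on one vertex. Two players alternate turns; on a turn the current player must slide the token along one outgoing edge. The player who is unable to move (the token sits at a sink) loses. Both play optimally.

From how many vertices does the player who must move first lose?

3

Label each position W (a win for the player to move) or L (a loss). A position with no legal move is L; any other position is W exactly when some move reaches an L, and L when every move reaches a W.
Every edge goes from a vertex to one that appears earlier in the order C, D, F, E, B, A, G, H, I, so processing vertices in that order labels each vertex after all of its successors.
C: no outgoing edge → L
D: →C(L), so W
F: →C(L), so W
E: →C(L), so W
B: →E(W), D(W) — all W, so L
A: →B(L), so W
G: →A(W), E(W) — all W, so L
H: →G(L), so W
I: →B(L), so W
The L vertices are B, C, G; that is 3 in all.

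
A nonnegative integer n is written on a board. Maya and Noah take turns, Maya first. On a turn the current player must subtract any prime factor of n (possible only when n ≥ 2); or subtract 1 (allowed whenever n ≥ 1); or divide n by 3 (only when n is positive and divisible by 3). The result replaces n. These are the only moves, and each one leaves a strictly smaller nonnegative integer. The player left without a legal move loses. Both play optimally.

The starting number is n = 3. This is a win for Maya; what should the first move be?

Move to 0.

Positions with no move are L. A position that does have a move is losing for the player to move precisely when every available move leads to a winning position for the opponent. Fill in the labels:
n=0: no move → L
n=1: W (go to 0, an L position)
n=2: W (go to 0, an L position)
n=3: W (go to 0, an L position)
From 3, the L positions reachable in one move are: 0.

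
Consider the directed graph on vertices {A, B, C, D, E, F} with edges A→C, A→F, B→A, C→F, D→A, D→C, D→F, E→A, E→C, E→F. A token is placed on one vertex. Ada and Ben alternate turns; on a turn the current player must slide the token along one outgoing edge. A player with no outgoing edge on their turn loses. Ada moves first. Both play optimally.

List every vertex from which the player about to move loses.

Work bottom-up. With no move the player to move loses. Otherwise the position is W if at least one move leads to an L position for the opponent, and L if every move leads to a W.
Every edge goes from a vertex to one that appears earlier in the order F, C, A, E, B, D, so processing vertices in that order labels each vertex after all of its successors.
F: no outgoing edge → L
C: →F(L), so W
A: →F(L), so W
E: →F(L), so W
B: →A(W) only, which is W, so L
D: →F(L), so W
The losing starting vertices are exactly the entries labelled L in this table (2 of them).

B, F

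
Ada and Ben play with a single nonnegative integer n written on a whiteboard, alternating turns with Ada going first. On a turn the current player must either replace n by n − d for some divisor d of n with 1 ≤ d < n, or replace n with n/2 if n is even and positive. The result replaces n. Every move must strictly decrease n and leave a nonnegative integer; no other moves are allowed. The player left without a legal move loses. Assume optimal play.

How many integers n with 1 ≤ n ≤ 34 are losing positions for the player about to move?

17

Use the standard recursion: the mover loses at a terminal position; elsewhere, the mover wins exactly when some move hands the opponent an L position.
n=0: no move → L
n=1: no move → L
n=2: reaches L-position 1 → W
n=3: only reaches 2(W), which is W → L
n=4: reaches L-position 3 → W
n=5: only reaches 4(W), which is W → L
n=6: reaches L-position 3 → W
n=7: only reaches 6(W), which is W → L
n=8: reaches L-position 7 → W
n=9: only reaches 6(W), 8(W), all W → L
n=10: reaches L-position 5 → W
n=11: only reaches 10(W), which is W → L
n=12: reaches L-position 9 → W
n=13: only reaches 12(W), which is W → L
n=14: reaches L-position 7 → W
n=15: only reaches 10(W), 12(W), 14(W), all W → L
n=16: reaches L-position 15 → W
n=17: only reaches 16(W), which is W → L
n=18: reaches L-position 9 → W
n=19: only reaches 18(W), which is W → L
n=20: reaches L-position 15 → W
n=21: only reaches 14(W), 18(W), 20(W), all W → L
n=22: reaches L-position 11 → W
n=23: only reaches 22(W), which is W → L
n=24: reaches L-position 21 → W
n=25: only reaches 20(W), 24(W), all W → L
n=26: reaches L-position 13 → W
n=27: only reaches 18(W), 24(W), 26(W), all W → L
n=28: reaches L-position 21 → W
n=29: only reaches 28(W), which is W → L
n=30: reaches L-position 15 → W
n=31: only reaches 30(W), which is W → L
n=32: reaches L-position 31 → W
n=33: only reaches 22(W), 30(W), 32(W), all W → L
n=34: reaches L-position 17 → W
L entries with 1 ≤ n ≤ 34 (n=0 is outside the asked range and is not counted): n = 1, 3, 5, 7, 9, 11, 13, 15, 17, 19, 21, 23, 25, 27, 29, 31, 33; that makes 17.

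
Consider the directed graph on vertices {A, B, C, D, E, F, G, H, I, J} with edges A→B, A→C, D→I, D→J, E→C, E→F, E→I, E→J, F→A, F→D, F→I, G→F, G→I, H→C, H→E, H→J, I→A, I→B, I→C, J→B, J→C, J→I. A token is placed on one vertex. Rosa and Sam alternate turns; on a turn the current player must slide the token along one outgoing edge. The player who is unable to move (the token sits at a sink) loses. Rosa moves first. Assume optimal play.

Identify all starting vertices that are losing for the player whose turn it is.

B, C, D, G

Label each position W (a win for the player to move) or L (a loss). A position with no legal move is L; any other position is W exactly when some move reaches an L, and L when every move reaches a W.
Every edge goes from a vertex to one that appears earlier in the order B, C, A, I, J, D, F, E, G, H, so processing vertices in that order labels each vertex after all of its successors.
B: no outgoing edge → L
C: no outgoing edge → L
A: W (go to C, an L position)
I: W (go to C, an L position)
J: W (go to C, an L position)
D: L (options J(W), I(W) are all W)
F: W (go to D, an L position)
E: W (go to C, an L position)
G: L (options F(W), I(W) are all W)
H: W (go to C, an L position)
Reading off the rows marked L gives the requested list; there are 4 such vertices.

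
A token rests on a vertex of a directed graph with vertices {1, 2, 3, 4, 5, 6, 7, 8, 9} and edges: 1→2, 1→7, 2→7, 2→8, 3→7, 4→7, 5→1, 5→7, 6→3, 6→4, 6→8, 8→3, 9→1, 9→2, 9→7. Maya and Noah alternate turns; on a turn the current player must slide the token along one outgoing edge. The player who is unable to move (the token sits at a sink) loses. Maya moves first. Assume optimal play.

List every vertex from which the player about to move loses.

Build the W/L table. Terminal = L. A non-terminal position is W if it has a move to some L; otherwise it is L.
Every edge goes from a vertex to one that appears earlier in the order 7, 3, 8, 2, 1, 4, 9, 6, 5, so processing vertices in that order labels each vertex after all of its successors.
7: no outgoing edge → L
3: can move to 7, which is L ⇒ W
8: the only move is to 3(W), a W ⇒ L
2: can move to 8, which is L ⇒ W
1: can move to 7, which is L ⇒ W
4: can move to 7, which is L ⇒ W
9: can move to 7, which is L ⇒ W
6: can move to 8, which is L ⇒ W
5: can move to 7, which is L ⇒ W
Reading off the rows marked L gives the requested list; there are 2 such vertices.

7, 8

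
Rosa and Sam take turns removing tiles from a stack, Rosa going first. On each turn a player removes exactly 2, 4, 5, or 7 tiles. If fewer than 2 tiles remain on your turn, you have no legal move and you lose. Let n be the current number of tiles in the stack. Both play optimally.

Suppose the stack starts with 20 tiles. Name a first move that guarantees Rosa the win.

Positions with no move are L. A position that does have a move is losing for the player to move precisely when every available move leads to a winning position for the opponent. Fill in the labels:
n=0: no move → L
n=1: no move → L
n=2: →0(L), so W
n=3: →1(L), so W
n=4: →0(L), so W
n=5: →1(L), so W
n=6: →1(L), so W
n=7: →0(L), so W
n=8: →1(L), so W
n=9: →7(W), 5(W), 4(W), 2(W) — all W, so L
n=10: →8(W), 6(W), 5(W), 3(W) — all W, so L
n=11: →9(L), so W
n=12: →10(L), so W
n=13: →9(L), so W
n=14: →10(L), so W
n=15: →10(L), so W
n=16: →9(L), so W
n=17: →10(L), so W
n=18: →16(W), 14(W), 13(W), 11(W) — all W, so L
n=19: →17(W), 15(W), 14(W), 12(W) — all W, so L
n=20: →18(L), so W
From 20, the L positions reachable in one move are: 18.

Remove 2, leaving 18.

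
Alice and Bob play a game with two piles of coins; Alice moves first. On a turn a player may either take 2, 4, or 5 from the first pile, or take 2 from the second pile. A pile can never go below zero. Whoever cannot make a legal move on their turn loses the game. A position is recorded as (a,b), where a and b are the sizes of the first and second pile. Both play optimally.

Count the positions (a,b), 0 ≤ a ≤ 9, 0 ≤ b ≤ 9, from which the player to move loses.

36

Classify positions by backward induction: terminal positions (no move available) are L. From any other position, the mover wins iff some move reaches an L.
Every move lowers a or b (never raises either), so fill the grid row by row in increasing a, and left to right within a row: each cell's successors are then already labelled.
      b=0  b=1  b=2  b=3  b=4  b=5  b=6  b=7  b=8  b=9
a=0:    L    L    W    W    L    L    W    W    L    L
a=1:    L    L    W    W    L    L    W    W    L    L
a=2:    W    W    L    L    W    W    L    L    W    W
a=3:    W    W    L    L    W    W    L    L    W    W
a=4:    W    W    W    W    W    W    W    W    W    W
a=5:    W    W    W    W    W    W    W    W    W    W
a=6:    W    W    W    W    W    W    W    W    W    W
a=7:    L    L    W    W    L    L    W    W    L    L
a=8:    L    L    W    W    L    L    W    W    L    L
a=9:    W    W    L    L    W    W    L    L    W    W
Cells with no legal move (terminal, hence L): (0,0), (0,1), (1,0), (1,1).
The remaining L cells, each justified by listing all of its moves:
(0,4): the only move is to (0,2)(W), a W ⇒ L
(0,5): the only move is to (0,3)(W), a W ⇒ L
(0,8): the only move is to (0,6)(W), a W ⇒ L
(0,9): the only move is to (0,7)(W), a W ⇒ L
(1,4): the only move is to (1,2)(W), a W ⇒ L
(1,5): the only move is to (1,3)(W), a W ⇒ L
(1,8): the only move is to (1,6)(W), a W ⇒ L
(1,9): the only move is to (1,7)(W), a W ⇒ L
(2,2): moves to (0,2)(W), (2,0)(W); every one is W ⇒ L
(2,3): moves to (0,3)(W), (2,1)(W); every one is W ⇒ L
(2,6): moves to (0,6)(W), (2,4)(W); every one is W ⇒ L
(2,7): moves to (0,7)(W), (2,5)(W); every one is W ⇒ L
(3,2): moves to (1,2)(W), (3,0)(W); every one is W ⇒ L
(3,3): moves to (1,3)(W), (3,1)(W); every one is W ⇒ L
(3,6): moves to (1,6)(W), (3,4)(W); every one is W ⇒ L
(3,7): moves to (1,7)(W), (3,5)(W); every one is W ⇒ L
(7,0): moves to (5,0)(W), (3,0)(W), (2,0)(W); every one is W ⇒ L
(7,1): moves to (5,1)(W), (3,1)(W), (2,1)(W); every one is W ⇒ L
(7,4): moves to (5,4)(W), (3,4)(W), (2,4)(W), (7,2)(W); every one is W ⇒ L
(7,5): moves to (5,5)(W), (3,5)(W), (2,5)(W), (7,3)(W); every one is W ⇒ L
(7,8): moves to (5,8)(W), (3,8)(W), (2,8)(W), (7,6)(W); every one is W ⇒ L
(7,9): moves to (5,9)(W), (3,9)(W), (2,9)(W), (7,7)(W); every one is W ⇒ L
(8,0): moves to (6,0)(W), (4,0)(W), (3,0)(W); every one is W ⇒ L
(8,1): moves to (6,1)(W), (4,1)(W), (3,1)(W); every one is W ⇒ L
(8,4): moves to (6,4)(W), (4,4)(W), (3,4)(W), (8,2)(W); every one is W ⇒ L
(8,5): moves to (6,5)(W), (4,5)(W), (3,5)(W), (8,3)(W); every one is W ⇒ L
(8,8): moves to (6,8)(W), (4,8)(W), (3,8)(W), (8,6)(W); every one is W ⇒ L
(8,9): moves to (6,9)(W), (4,9)(W), (3,9)(W), (8,7)(W); every one is W ⇒ L
(9,2): moves to (7,2)(W), (5,2)(W), (4,2)(W), (9,0)(W); every one is W ⇒ L
(9,3): moves to (7,3)(W), (5,3)(W), (4,3)(W), (9,1)(W); every one is W ⇒ L
(9,6): moves to (7,6)(W), (5,6)(W), (4,6)(W), (9,4)(W); every one is W ⇒ L
(9,7): moves to (7,7)(W), (5,7)(W), (4,7)(W), (9,5)(W); every one is W ⇒ L
Every other cell has at least one move into one of the L cells above, so it is W.
L cells per row: a=0: 6, a=1: 6, a=2: 4, a=3: 4, a=4: 0, a=5: 0, a=6: 0, a=7: 6, a=8: 6, a=9: 4; total 36.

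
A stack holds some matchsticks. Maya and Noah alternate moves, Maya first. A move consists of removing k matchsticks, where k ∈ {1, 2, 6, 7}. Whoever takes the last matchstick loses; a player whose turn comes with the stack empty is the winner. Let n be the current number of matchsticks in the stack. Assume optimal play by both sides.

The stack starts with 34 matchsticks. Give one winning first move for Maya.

Use the standard recursion: the mover wins at a terminal position; elsewhere, the mover wins exactly when some move hands the opponent an L position.
n=0: no move; the opponent has just taken the last matchstick and therefore loses → W
n=1: only reaches 0(W), which is W → L
n=2: reaches L-position 1 → W
n=3: reaches L-position 1 → W
n=4: only reaches 3(W), 2(W), all W → L
n=5: reaches L-position 4 → W
n=6: reaches L-position 4 → W
n=7: reaches L-position 1 → W
n=8: reaches L-position 1 → W
n=9: only reaches 8(W), 7(W), 3(W), 2(W), all W → L
n=10: reaches L-position 9 → W
n=11: reaches L-position 9 → W
n=12: only reaches 11(W), 10(W), 6(W), 5(W), all W → L
n=13: reaches L-position 12 → W
n=14: reaches L-position 12 → W
n=15: reaches L-position 9 → W
n=16: reaches L-position 9 → W
n=17: only reaches 16(W), 15(W), 11(W), 10(W), all W → L
n=18: reaches L-position 17 → W
n=19: reaches L-position 17 → W
n=20: only reaches 19(W), 18(W), 14(W), 13(W), all W → L
n=21: reaches L-position 20 → W
n=22: reaches L-position 20 → W
n=23: reaches L-position 17 → W
n=24: reaches L-position 17 → W
n=25: only reaches 24(W), 23(W), 19(W), 18(W), all W → L
n=26: reaches L-position 25 → W
n=27: reaches L-position 25 → W
n=28: only reaches 27(W), 26(W), 22(W), 21(W), all W → L
n=29: reaches L-position 28 → W
n=30: reaches L-position 28 → W
n=31: reaches L-position 25 → W
n=32: reaches L-position 25 → W
n=33: only reaches 32(W), 31(W), 27(W), 26(W), all W → L
n=34: reaches L-position 33 → W
From 34, the L positions reachable in one move are: 33, 28. Any move reaching one of these is winning.

Remove 1, leaving 33.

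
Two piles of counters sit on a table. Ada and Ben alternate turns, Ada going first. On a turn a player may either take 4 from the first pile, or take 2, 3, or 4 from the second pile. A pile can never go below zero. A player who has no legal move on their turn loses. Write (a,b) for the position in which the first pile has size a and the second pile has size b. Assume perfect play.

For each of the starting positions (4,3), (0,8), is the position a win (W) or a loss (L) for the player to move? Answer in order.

(4,3): L, (0,8): W

Classify positions by backward induction: terminal positions (no move available) are L. From any other position, the mover wins iff some move reaches an L.
No move ever increases a pile, so every position that can arise here has a ≤ 4 and b ≤ 8; it is enough to label the cells with 0 ≤ a ≤ 4 and 0 ≤ b ≤ 8.
Every move lowers a or b (never raises either), so fill the grid row by row in increasing a, and left to right within a row: each cell's successors are then already labelled.
      b=0  b=1  b=2  b=3  b=4  b=5  b=6  b=7  b=8
a=0:    L    L    W    W    W    W    L    L    W
a=1:    L    L    W    W    W    W    L    L    W
a=2:    L    L    W    W    W    W    L    L    W
a=3:    L    L    W    W    W    W    L    L    W
a=4:    W    W    L    L    W    W    W    W    L
Cells with no legal move (terminal, hence L): (0,0), (0,1), (1,0), (1,1), (2,0), (2,1), (3,0), (3,1).
The remaining L cells, each justified by listing all of its moves:
(0,6): moves to (0,4)(W), (0,3)(W), (0,2)(W); every one is W ⇒ L
(0,7): moves to (0,5)(W), (0,4)(W), (0,3)(W); every one is W ⇒ L
(1,6): moves to (1,4)(W), (1,3)(W), (1,2)(W); every one is W ⇒ L
(1,7): moves to (1,5)(W), (1,4)(W), (1,3)(W); every one is W ⇒ L
(2,6): moves to (2,4)(W), (2,3)(W), (2,2)(W); every one is W ⇒ L
(2,7): moves to (2,5)(W), (2,4)(W), (2,3)(W); every one is W ⇒ L
(3,6): moves to (3,4)(W), (3,3)(W), (3,2)(W); every one is W ⇒ L
(3,7): moves to (3,5)(W), (3,4)(W), (3,3)(W); every one is W ⇒ L
(4,2): moves to (0,2)(W), (4,0)(W); every one is W ⇒ L
(4,3): moves to (0,3)(W), (4,1)(W), (4,0)(W); every one is W ⇒ L
(4,8): moves to (0,8)(W), (4,6)(W), (4,5)(W), (4,4)(W); every one is W ⇒ L
Every other cell has at least one move into one of the L cells above, so it is W.
(4,3): one of the L cells justified above, so L
(0,8): the move to (0,6) reaches an L cell, so W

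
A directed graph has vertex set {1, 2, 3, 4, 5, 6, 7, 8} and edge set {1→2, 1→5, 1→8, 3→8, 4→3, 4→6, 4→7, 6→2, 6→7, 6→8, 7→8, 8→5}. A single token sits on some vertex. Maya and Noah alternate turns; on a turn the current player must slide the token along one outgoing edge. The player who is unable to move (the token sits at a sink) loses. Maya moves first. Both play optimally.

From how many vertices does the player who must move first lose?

4

Build the W/L table. Terminal = L. A non-terminal position is W if it has a move to some L; otherwise it is L.
Every edge goes from a vertex to one that appears earlier in the order 5, 2, 8, 1, 7, 6, 3, 4, so processing vertices in that order labels each vertex after all of its successors.
5: no outgoing edge → L
2: no outgoing edge → L
8: can move to 5, which is L ⇒ W
1: can move to 2, which is L ⇒ W
7: the only move is to 8(W), a W ⇒ L
6: can move to 7, which is L ⇒ W
3: the only move is to 8(W), a W ⇒ L
4: can move to 3, which is L ⇒ W
The L vertices are 2, 3, 5, 7; that is 4 in all.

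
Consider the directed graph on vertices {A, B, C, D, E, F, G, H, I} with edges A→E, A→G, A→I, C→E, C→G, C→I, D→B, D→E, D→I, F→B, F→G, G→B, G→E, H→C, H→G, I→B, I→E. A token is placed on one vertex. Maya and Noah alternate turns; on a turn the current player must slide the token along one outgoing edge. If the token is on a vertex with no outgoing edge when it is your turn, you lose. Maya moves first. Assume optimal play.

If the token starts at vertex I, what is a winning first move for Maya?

Work bottom-up. With no move the player to move loses. Otherwise the position is W if at least one move leads to an L position for the opponent, and L if every move leads to a W.
Every edge goes from a vertex to one that appears earlier in the order B, E, G, I, F, C, H, D, A, so processing vertices in that order labels each vertex after all of its successors.
B: no outgoing edge → L
E: no outgoing edge → L
G: reaches L-position E → W
I: reaches L-position E → W
F: reaches L-position B → W
C: reaches L-position E → W
H: only reaches C(W), G(W), all W → L
D: reaches L-position E → W
A: reaches L-position E → W
From I, the L positions reachable in one move are: E, B. Any move reaching one of these is winning.

Move to E.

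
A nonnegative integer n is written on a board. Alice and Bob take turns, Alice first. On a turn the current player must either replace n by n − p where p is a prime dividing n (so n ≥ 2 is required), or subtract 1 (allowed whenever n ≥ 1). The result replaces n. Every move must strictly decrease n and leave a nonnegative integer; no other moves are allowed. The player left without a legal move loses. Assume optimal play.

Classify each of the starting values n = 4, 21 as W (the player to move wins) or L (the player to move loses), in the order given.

Positions with no move are L. A position that does have a move is losing for the player to move precisely when every available move leads to a winning position for the opponent. Fill in the labels:
n=0: no move → L
n=1: →0(L), so W
n=2: →0(L), so W
n=3: →0(L), so W
n=4: →2(W), 3(W) — all W, so L
n=5: →0(L), so W
n=6: →4(L), so W
n=7: →0(L), so W
n=8: →6(W), 7(W) — all W, so L
n=9: →8(L), so W
n=10: →8(L), so W
n=11: →0(L), so W
n=12: →9(W), 10(W), 11(W) — all W, so L
n=13: →0(L), so W
n=14: →12(L), so W
n=15: →12(L), so W
n=16: →14(W), 15(W) — all W, so L
n=17: →0(L), so W
n=18: →16(L), so W
n=19: →0(L), so W
n=20: →15(W), 18(W), 19(W) — all W, so L
n=21: →20(L), so W

4: L, 21: W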